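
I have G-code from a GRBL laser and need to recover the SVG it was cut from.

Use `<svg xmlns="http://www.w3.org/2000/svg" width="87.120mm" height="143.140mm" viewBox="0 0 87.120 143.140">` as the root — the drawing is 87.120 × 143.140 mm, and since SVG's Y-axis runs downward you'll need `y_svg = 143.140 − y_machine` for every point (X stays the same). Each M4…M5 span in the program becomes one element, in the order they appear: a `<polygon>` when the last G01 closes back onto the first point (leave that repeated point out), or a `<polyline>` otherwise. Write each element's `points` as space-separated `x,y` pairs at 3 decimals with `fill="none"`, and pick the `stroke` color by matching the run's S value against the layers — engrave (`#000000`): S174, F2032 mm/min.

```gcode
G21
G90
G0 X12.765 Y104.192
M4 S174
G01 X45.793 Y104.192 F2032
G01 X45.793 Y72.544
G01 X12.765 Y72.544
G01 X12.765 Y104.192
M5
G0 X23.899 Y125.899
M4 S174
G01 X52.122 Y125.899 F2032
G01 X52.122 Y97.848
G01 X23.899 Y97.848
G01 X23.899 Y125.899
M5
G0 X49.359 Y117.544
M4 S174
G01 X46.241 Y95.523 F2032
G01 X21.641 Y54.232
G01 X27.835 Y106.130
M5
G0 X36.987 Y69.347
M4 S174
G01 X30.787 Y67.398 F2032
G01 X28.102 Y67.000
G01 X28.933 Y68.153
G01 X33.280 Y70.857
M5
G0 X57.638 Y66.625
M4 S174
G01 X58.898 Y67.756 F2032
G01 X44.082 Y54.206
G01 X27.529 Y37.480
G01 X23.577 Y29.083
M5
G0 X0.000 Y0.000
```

Machine Y-up, SVG Y-down with viewBox height 143.140, so y_svg = 143.140 − y_machine; X carries over. Every run uses S174, so all elements get stroke `#000000` (engrave).

Run 1: The run returns to its start, so emit a `<polygon>` with points (Y-flipped): 12.765,38.948 45.793,38.948 45.793,70.596 12.765,70.596.

Run 2: The run returns to its start, so emit a `<polygon>` with points (Y-flipped): 23.899,17.241 52.122,17.241 52.122,45.292 23.899,45.292.

Run 3: The run is open, so emit a `<polyline>` with points (Y-flipped): 49.359,25.596 46.241,47.617 21.641,88.908 27.835,37.010.

Run 4: The run is open, so emit a `<polyline>` with points (Y-flipped): 36.987,73.793 30.787,75.742 28.102,76.140 28.933,74.987 33.280,72.283.

Run 5: The run is open, so emit a `<polyline>` with points (Y-flipped): 57.638,76.515 58.898,75.384 44.082,88.934 27.529,105.660 23.577,114.057.

<svg xmlns="http://www.w3.org/2000/svg" width="87.120mm" height="143.140mm" viewBox="0 0 87.120 143.140">
  <polygon points="12.765,38.948 45.793,38.948 45.793,70.596 12.765,70.596" fill="none" stroke="#000000"/>
  <polygon points="23.899,17.241 52.122,17.241 52.122,45.292 23.899,45.292" fill="none" stroke="#000000"/>
  <polyline points="49.359,25.596 46.241,47.617 21.641,88.908 27.835,37.010" fill="none" stroke="#000000"/>
  <polyline points="36.987,73.793 30.787,75.742 28.102,76.140 28.933,74.987 33.280,72.283" fill="none" stroke="#000000"/>
  <polyline points="57.638,76.515 58.898,75.384 44.082,88.934 27.529,105.660 23.577,114.057" fill="none" stroke="#000000"/>
</svg>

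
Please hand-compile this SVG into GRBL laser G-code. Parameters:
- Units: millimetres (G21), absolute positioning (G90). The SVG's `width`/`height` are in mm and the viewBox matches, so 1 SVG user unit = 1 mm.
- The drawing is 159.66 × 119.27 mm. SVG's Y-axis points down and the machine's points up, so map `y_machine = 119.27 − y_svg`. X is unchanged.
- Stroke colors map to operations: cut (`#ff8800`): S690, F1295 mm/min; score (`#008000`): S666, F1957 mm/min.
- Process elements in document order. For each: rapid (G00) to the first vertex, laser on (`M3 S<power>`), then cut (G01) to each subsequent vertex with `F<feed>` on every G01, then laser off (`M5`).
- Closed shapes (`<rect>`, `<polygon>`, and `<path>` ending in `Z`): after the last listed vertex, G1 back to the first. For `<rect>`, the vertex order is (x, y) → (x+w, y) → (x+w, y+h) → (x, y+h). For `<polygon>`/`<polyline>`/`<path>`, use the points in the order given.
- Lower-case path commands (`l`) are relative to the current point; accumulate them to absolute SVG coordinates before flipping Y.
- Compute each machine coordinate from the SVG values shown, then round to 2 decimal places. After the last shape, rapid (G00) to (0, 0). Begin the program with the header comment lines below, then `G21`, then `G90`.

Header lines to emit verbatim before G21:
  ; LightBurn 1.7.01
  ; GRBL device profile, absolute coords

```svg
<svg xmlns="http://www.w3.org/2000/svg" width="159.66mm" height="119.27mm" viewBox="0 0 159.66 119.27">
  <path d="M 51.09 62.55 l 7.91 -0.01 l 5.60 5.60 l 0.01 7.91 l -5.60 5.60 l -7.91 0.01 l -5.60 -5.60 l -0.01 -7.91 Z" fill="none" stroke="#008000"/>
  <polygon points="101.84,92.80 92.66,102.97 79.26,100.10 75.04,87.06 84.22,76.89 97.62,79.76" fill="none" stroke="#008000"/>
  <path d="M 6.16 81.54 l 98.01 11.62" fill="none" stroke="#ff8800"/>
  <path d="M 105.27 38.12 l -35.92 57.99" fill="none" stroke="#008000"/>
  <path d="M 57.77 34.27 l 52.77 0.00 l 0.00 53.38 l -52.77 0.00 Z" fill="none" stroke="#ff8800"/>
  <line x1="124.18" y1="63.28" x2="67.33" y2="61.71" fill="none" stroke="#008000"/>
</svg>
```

Since the viewBox matches the mm dimensions, user units are millimetres directly. The only transform is the Y-flip y_m = 119.27 − y_svg.

Shape 1 is a regular polygon drawn with `<path>`. Its stroke #008000 means score at S666, F1957. After flipping Y the toolpath is (51.09,56.72) → (59.00,56.73) → (64.60,51.13) → (64.61,43.22) → (59.01,37.62) → (51.10,37.61) → (45.50,43.21) → (45.49,51.12) → (51.09,56.72), returning to the start.

Shape 2 is a regular polygon drawn with `<polygon>`. Its stroke #008000 means score at S666, F1957. After flipping Y the toolpath is (101.84,26.47) → (92.66,16.30) → (79.26,19.17) → (75.04,32.21) → (84.22,42.38) → (97.62,39.51) → (101.84,26.47), returning to the start.

Shape 3 is a line segment drawn with `<path>`. Its stroke #ff8800 means cut at S690, F1295. After flipping Y the toolpath is (6.16,37.73) → (104.17,26.11).

Shape 4 is a line segment drawn with `<path>`. Its stroke #008000 means score at S666, F1957. After flipping Y the toolpath is (105.27,81.15) → (69.35,23.16).

Shape 5 is a rectangle drawn with `<path>`. Its stroke #ff8800 means cut at S690, F1295. After flipping Y the toolpath is (57.77,85.00) → (110.54,85.00) → (110.54,31.62) → (57.77,31.62) → (57.77,85.00), returning to the start.

Shape 6 is a line segment drawn with `<line>`. Its stroke #008000 means score at S666, F1957. After flipping Y the toolpath is (124.18,55.99) → (67.33,57.56).

; LightBurn 1.7.01
; GRBL device profile, absolute coords
G21
G90
G00 X51.09 Y56.72
M3 S666
G01 X59.00 Y56.73 F1957
G01 X64.60 Y51.13 F1957
G01 X64.61 Y43.22 F1957
G01 X59.01 Y37.62 F1957
G01 X51.10 Y37.61 F1957
G01 X45.50 Y43.21 F1957
G01 X45.49 Y51.12 F1957
G01 X51.09 Y56.72 F1957
M5
G00 X101.84 Y26.47
M3 S666
G01 X92.66 Y16.30 F1957
G01 X79.26 Y19.17 F1957
G01 X75.04 Y32.21 F1957
G01 X84.22 Y42.38 F1957
G01 X97.62 Y39.51 F1957
G01 X101.84 Y26.47 F1957
M5
G00 X6.16 Y37.73
M3 S690
G01 X104.17 Y26.11 F1295
M5
G00 X105.27 Y81.15
M3 S666
G01 X69.35 Y23.16 F1957
M5
G00 X57.77 Y85.00
M3 S690
G01 X110.54 Y85.00 F1295
G01 X110.54 Y31.62 F1295
G01 X57.77 Y31.62 F1295
G01 X57.77 Y85.00 F1295
M5
G00 X124.18 Y55.99
M3 S666
G01 X67.33 Y57.56 F1957
M5
G00 X0.00 Y0.00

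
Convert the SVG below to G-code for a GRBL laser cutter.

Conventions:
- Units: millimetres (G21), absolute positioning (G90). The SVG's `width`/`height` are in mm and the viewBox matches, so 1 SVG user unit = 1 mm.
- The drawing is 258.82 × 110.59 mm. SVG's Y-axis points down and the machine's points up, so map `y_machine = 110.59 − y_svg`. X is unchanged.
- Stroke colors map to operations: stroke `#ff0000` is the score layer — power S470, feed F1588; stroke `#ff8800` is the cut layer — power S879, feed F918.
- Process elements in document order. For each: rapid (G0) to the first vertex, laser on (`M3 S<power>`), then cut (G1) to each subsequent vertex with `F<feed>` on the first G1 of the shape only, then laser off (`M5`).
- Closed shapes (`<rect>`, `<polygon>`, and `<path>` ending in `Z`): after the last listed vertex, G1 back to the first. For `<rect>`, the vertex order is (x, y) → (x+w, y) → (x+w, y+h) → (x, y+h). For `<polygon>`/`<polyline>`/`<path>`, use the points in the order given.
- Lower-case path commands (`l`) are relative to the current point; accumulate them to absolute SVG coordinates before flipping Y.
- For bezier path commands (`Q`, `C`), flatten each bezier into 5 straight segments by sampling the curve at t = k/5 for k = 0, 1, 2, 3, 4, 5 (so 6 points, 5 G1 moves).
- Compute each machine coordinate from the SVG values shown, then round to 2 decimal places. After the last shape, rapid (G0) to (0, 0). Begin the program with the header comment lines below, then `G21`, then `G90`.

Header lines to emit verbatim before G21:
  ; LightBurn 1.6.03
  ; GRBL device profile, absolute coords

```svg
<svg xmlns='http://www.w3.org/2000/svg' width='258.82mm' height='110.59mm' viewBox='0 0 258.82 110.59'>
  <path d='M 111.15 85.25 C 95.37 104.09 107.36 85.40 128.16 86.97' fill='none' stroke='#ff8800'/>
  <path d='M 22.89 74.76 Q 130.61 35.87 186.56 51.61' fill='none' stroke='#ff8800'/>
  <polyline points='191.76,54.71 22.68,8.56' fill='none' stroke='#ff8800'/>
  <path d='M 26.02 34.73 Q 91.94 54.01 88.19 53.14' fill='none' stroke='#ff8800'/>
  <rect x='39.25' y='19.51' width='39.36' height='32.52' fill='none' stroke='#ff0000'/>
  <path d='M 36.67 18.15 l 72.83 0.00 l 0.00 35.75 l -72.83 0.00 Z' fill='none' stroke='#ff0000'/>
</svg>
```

; LightBurn 1.6.03
; GRBL device profile, absolute coords
G21
G90
G0 X111.15 Y25.34
M3 S879
G1 X104.86 Y18.08 F918
G1 X104.33 Y17.05
G1 X108.64 Y19.48
G1 X116.89 Y22.59
G1 X128.16 Y23.62
M5
G0 X22.89 Y35.83
M3 S879
G1 X63.91 Y49.20 F918
G1 X100.78 Y58.20
G1 X133.52 Y62.83
G1 X162.11 Y63.09
G1 X186.56 Y58.98
M5
G0 X191.76 Y55.88
M3 S879
G1 X22.68 Y102.03 F918
M5
G0 X26.02 Y75.86
M3 S879
G1 X49.60 Y68.95 F918
G1 X67.61 Y63.66
G1 X80.04 Y59.98
G1 X86.90 Y57.91
G1 X88.19 Y57.45
M5
G0 X39.25 Y91.08
M3 S470
G1 X78.61 Y91.08 F1588
G1 X78.61 Y58.56
G1 X39.25 Y58.56
G1 X39.25 Y91.08
M5
G0 X36.67 Y92.44
M3 S470
G1 X109.50 Y92.44 F1588
G1 X109.50 Y56.69
G1 X36.67 Y56.69
G1 X36.67 Y92.44
M5
G0 X0.00 Y0.00

viewBox `0 0 258.82 110.59` with mm width/height → 1 unit = 1 mm. Flip: y_m = 110.59 − y_svg.

**Shape 1** — `<path>` cubic bezier, stroke `#ff8800` → cut (S879, F918). Control points (SVG): P0=(111.15,85.25), P1=(95.37,104.09), P2=(107.36,85.40), P3=(128.16,86.97); sampled at t=k/5. Machine vertices: (111.15,25.34) → (104.86,18.08) → (104.33,17.05) → (108.64,19.48) → (116.89,22.59) → (128.16,23.62). Open path.

**Shape 2** — `<path>` quadratic bezier, stroke `#ff8800` → cut (S879, F918). Control points (SVG): P0=(22.89,74.76), P1=(130.61,35.87), P2=(186.56,51.61); sampled at t=k/5. Machine vertices: (22.89,35.83) → (63.91,49.20) → (100.78,58.20) → (133.52,62.83) → (162.11,63.09) → (186.56,58.98). Open path.

**Shape 3** — `<polyline>` line segment, stroke `#ff8800` → cut (S879, F918). Machine vertices: (191.76,55.88) → (22.68,102.03). Open path.

**Shape 4** — `<path>` quadratic bezier, stroke `#ff8800` → cut (S879, F918). Control points (SVG): P0=(26.02,34.73), P1=(91.94,54.01), P2=(88.19,53.14); sampled at t=k/5. Machine vertices: (26.02,75.86) → (49.60,68.95) → (67.61,63.66) → (80.04,59.98) → (86.90,57.91) → (88.19,57.45). Open path.

**Shape 5** — `<rect>` rectangle, stroke `#ff0000` → score (S470, F1588). Machine vertices: (39.25,91.08) → (78.61,91.08) → (78.61,58.56) → (39.25,58.56) → (39.25,91.08). Closed: final G1 returns to the first vertex.

**Shape 6** — `<path>` rectangle, stroke `#ff0000` → score (S470, F1588). Machine vertices: (36.67,92.44) → (109.50,92.44) → (109.50,56.69) → (36.67,56.69) → (36.67,92.44). Closed: final G1 returns to the first vertex.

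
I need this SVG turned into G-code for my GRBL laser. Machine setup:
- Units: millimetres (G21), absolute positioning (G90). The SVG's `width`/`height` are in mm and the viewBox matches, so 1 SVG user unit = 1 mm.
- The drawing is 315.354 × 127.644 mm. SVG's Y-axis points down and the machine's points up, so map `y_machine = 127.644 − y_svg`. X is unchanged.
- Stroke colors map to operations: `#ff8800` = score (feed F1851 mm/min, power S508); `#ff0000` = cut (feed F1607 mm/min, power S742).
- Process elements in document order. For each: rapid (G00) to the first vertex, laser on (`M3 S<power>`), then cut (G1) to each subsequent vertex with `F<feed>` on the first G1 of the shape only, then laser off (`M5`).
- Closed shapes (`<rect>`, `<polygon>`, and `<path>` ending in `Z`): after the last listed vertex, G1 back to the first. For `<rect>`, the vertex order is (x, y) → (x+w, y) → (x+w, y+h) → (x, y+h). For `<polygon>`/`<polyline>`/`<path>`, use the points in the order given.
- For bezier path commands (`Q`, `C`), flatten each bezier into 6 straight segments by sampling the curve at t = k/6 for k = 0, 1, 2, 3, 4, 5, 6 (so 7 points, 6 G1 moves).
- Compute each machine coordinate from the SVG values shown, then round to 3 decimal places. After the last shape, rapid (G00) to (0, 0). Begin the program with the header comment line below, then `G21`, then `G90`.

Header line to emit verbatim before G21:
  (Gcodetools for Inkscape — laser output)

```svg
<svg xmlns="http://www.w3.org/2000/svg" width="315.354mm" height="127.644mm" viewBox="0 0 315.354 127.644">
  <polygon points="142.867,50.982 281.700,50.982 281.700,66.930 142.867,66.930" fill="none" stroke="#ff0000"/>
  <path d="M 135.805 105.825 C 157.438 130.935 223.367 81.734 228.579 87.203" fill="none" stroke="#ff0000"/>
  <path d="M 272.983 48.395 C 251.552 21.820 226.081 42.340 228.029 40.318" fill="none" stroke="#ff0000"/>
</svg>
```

(Gcodetools for Inkscape — laser output)
G21
G90
G00 X142.867 Y76.662
M3 S742
G1 X281.700 Y76.662 F1607
G1 X281.700 Y60.714
G1 X142.867 Y60.714
G1 X142.867 Y76.662
M5
G00 X135.805 Y21.819
M3 S742
G1 X149.827 Y14.859 F1607
G1 X168.314 Y16.702
G1 X188.350 Y23.765
G1 X207.017 Y32.464
G1 X221.399 Y39.217
G1 X228.579 Y40.441
M5
G00 X272.983 Y79.249
M3 S742
G1 X262.076 Y88.934 F1607
G1 X251.370 Y92.705
G1 X241.739 Y92.495
G1 X234.056 Y90.239
G1 X229.194 Y87.871
G1 X228.029 Y87.326
M5
G00 X0.000 Y0.000

Since the viewBox matches the mm dimensions, user units are millimetres directly. The only transform is the Y-flip y_m = 127.644 − y_svg.

Shape 1 is a rectangle drawn with `<polygon>`. Its stroke #ff0000 means cut at S742, F1607. After flipping Y the toolpath is (142.867,76.662) → (281.700,76.662) → (281.700,60.714) → (142.867,60.714) → (142.867,76.662), returning to the start.

Shape 2 is a cubic bezier drawn with `<path>`. Its stroke #ff0000 means cut at S742, F1607. After flipping Y the toolpath is (135.805,21.819) → (149.827,14.859) → (168.314,16.702) → (188.350,23.765) → (207.017,32.464) → (221.399,39.217) → (228.579,40.441).

Shape 3 is a cubic bezier drawn with `<path>`. Its stroke #ff0000 means cut at S742, F1607. After flipping Y the toolpath is (272.983,79.249) → (262.076,88.934) → (251.370,92.705) → (241.739,92.495) → (234.056,90.239) → (229.194,87.871) → (228.029,87.326).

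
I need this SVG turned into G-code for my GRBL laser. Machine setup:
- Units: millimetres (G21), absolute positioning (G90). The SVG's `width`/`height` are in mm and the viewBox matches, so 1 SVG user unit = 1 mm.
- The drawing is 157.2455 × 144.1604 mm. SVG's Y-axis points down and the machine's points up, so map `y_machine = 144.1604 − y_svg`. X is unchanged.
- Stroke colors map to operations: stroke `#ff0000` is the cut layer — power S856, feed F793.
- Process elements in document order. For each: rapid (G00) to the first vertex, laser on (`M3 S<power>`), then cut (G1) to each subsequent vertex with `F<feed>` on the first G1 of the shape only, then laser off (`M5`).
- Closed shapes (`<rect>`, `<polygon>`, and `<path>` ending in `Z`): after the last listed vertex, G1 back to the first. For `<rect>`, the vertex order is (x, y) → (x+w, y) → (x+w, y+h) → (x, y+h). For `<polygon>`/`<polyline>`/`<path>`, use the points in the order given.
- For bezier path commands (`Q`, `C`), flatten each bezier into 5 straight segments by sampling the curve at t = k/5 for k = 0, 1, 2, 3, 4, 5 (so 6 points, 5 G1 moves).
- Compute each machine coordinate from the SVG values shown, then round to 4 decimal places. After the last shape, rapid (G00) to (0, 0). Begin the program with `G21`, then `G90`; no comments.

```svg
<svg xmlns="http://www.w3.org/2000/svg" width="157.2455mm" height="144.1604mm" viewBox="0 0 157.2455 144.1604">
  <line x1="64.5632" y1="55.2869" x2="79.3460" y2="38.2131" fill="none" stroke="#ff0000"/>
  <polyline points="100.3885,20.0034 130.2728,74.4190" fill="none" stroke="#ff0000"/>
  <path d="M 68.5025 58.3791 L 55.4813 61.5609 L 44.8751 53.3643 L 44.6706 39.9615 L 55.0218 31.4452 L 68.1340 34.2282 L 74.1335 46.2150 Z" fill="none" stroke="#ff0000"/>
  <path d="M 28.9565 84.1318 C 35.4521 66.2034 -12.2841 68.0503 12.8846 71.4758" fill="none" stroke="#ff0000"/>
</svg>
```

viewBox `0 0 157.2455 144.1604` with mm width/height → 1 unit = 1 mm. Flip: y_m = 144.1604 − y_svg.

**Shape 1** — `<line>` line segment, stroke `#ff0000` → cut (S856, F793). Machine vertices: (64.5632,88.8735) → (79.3460,105.9473). Open path.

**Shape 2** — `<polyline>` line segment, stroke `#ff0000` → cut (S856, F793). Machine vertices: (100.3885,124.1570) → (130.2728,69.7414). Open path.

**Shape 3** — `<path>` regular polygon, stroke `#ff0000` → cut (S856, F793). Machine vertices: (68.5025,85.7813) → (55.4813,82.5995) → (44.8751,90.7961) → (44.6706,104.1989) → (55.0218,112.7152) → (68.1340,109.9322) → (74.1335,97.9454) → (68.5025,85.7813). Closed: final G1 returns to the first vertex.

**Shape 4** — `<path>` cubic bezier, stroke `#ff0000` → cut (S856, F793). Control points (SVG): P0=(28.9565,84.1318), P1=(35.4521,66.2034), P2=(-12.2841,68.0503), P3=(12.8846,71.4758); sampled at t=k/5. Machine vertices: (28.9565,60.0286) → (27.3631,68.5582) → (18.8567,73.2151) → (9.5398,74.8729) → (5.5149,74.4049) → (12.8846,72.6846). Open path.

G21
G90
G00 X64.5632 Y88.8735
M3 S856
G1 X79.3460 Y105.9473 F793
M5
G00 X100.3885 Y124.1570
M3 S856
G1 X130.2728 Y69.7414 F793
M5
G00 X68.5025 Y85.7813
M3 S856
G1 X55.4813 Y82.5995 F793
G1 X44.8751 Y90.7961
G1 X44.6706 Y104.1989
G1 X55.0218 Y112.7152
G1 X68.1340 Y109.9322
G1 X74.1335 Y97.9454
G1 X68.5025 Y85.7813
M5
G00 X28.9565 Y60.0286
M3 S856
G1 X27.3631 Y68.5582 F793
G1 X18.8567 Y73.2151
G1 X9.5398 Y74.8729
G1 X5.5149 Y74.4049
G1 X12.8846 Y72.6846
M5
G00 X0.0000 Y0.0000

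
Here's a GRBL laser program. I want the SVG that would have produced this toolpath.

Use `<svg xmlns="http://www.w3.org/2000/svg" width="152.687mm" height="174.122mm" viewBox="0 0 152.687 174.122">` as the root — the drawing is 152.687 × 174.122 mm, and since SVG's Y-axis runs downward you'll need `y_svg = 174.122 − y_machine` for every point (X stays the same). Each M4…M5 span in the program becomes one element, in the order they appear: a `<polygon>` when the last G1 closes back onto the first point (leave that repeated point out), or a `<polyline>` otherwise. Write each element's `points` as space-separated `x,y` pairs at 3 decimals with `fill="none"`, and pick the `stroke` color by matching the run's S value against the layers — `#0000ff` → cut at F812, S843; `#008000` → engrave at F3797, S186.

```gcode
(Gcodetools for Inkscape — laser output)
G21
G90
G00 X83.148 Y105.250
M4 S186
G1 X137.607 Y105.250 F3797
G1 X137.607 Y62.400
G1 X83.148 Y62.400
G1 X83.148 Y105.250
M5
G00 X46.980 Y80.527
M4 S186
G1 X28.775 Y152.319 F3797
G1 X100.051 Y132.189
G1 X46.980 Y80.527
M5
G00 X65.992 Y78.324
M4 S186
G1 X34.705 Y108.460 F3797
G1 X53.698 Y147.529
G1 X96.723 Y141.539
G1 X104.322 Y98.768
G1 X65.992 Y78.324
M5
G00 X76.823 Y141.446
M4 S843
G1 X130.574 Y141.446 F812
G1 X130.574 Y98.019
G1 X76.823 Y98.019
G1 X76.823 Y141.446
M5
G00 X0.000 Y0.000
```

y_svg = 174.122 − y_m.

[1] S186→`#008000` (engrave); closed run; points: 83.148,68.872 137.607,68.872 137.607,111.722 83.148,111.722

[2] S186→`#008000` (engrave); closed run; points: 46.980,93.595 28.775,21.803 100.051,41.933

[3] S186→`#008000` (engrave); closed run; points: 65.992,95.798 34.705,65.662 53.698,26.593 96.723,32.583 104.322,75.354

[4] S843→`#0000ff` (cut); closed run; points: 76.823,32.676 130.574,32.676 130.574,76.103 76.823,76.103

<svg xmlns="http://www.w3.org/2000/svg" width="152.687mm" height="174.122mm" viewBox="0 0 152.687 174.122">
  <polygon points="83.148,68.872 137.607,68.872 137.607,111.722 83.148,111.722" fill="none" stroke="#008000"/>
  <polygon points="46.980,93.595 28.775,21.803 100.051,41.933" fill="none" stroke="#008000"/>
  <polygon points="65.992,95.798 34.705,65.662 53.698,26.593 96.723,32.583 104.322,75.354" fill="none" stroke="#008000"/>
  <polygon points="76.823,32.676 130.574,32.676 130.574,76.103 76.823,76.103" fill="none" stroke="#0000ff"/>
</svg>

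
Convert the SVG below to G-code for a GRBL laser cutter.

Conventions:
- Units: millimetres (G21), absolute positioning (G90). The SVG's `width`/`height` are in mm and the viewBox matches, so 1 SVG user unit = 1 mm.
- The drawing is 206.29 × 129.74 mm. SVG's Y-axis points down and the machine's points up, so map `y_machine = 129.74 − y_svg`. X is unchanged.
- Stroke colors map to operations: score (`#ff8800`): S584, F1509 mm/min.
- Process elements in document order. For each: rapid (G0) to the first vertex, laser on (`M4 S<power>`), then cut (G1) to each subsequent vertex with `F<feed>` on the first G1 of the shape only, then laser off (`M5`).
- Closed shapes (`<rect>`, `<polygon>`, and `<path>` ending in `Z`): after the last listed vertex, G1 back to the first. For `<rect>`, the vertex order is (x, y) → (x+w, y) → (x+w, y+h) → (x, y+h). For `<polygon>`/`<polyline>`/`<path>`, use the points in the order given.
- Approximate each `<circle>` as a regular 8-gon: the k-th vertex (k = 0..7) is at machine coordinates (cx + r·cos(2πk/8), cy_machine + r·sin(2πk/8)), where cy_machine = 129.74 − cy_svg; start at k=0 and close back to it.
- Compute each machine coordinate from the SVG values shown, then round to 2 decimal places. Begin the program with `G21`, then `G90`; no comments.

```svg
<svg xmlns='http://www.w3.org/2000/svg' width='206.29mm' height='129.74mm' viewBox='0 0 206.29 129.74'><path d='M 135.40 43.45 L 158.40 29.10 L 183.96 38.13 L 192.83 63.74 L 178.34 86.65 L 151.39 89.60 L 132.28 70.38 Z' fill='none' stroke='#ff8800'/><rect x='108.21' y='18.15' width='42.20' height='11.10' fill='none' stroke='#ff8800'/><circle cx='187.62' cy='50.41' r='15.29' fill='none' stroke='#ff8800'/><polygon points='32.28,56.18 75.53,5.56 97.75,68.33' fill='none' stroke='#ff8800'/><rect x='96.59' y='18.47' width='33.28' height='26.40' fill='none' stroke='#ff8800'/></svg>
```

Since the viewBox matches the mm dimensions, user units are millimetres directly. The only transform is the Y-flip y_m = 129.74 − y_svg.

Shape 1 is a regular polygon drawn with `<path>`. Its stroke #ff8800 means score at S584, F1509. After flipping Y the toolpath is (135.40,86.29) → (158.40,100.64) → (183.96,91.61) → (192.83,66.00) → (178.34,43.09) → (151.39,40.14) → (132.28,59.36) → (135.40,86.29), returning to the start.

Shape 2 is a rectangle drawn with `<rect>`. Its stroke #ff8800 means score at S584, F1509. After flipping Y the toolpath is (108.21,111.59) → (150.41,111.59) → (150.41,100.49) → (108.21,100.49) → (108.21,111.59), returning to the start.

Shape 3 is a circle drawn with `<circle>`. Its stroke #ff8800 means score at S584, F1509. After flipping Y the toolpath is (202.91,79.33) → (198.43,90.14) → (187.62,94.62) → (176.81,90.14) → (172.33,79.33) → (176.81,68.52) → (187.62,64.04) → (198.43,68.52) → (202.91,79.33), returning to the start.

Shape 4 is a regular polygon drawn with `<polygon>`. Its stroke #ff8800 means score at S584, F1509. After flipping Y the toolpath is (32.28,73.56) → (75.53,124.18) → (97.75,61.41) → (32.28,73.56), returning to the start.

Shape 5 is a rectangle drawn with `<rect>`. Its stroke #ff8800 means score at S584, F1509. After flipping Y the toolpath is (96.59,111.27) → (129.87,111.27) → (129.87,84.87) → (96.59,84.87) → (96.59,111.27), returning to the start.

G21
G90
G0 X135.40 Y86.29
M4 S584
G1 X158.40 Y100.64 F1509
G1 X183.96 Y91.61
G1 X192.83 Y66.00
G1 X178.34 Y43.09
G1 X151.39 Y40.14
G1 X132.28 Y59.36
G1 X135.40 Y86.29
M5
G0 X108.21 Y111.59
M4 S584
G1 X150.41 Y111.59 F1509
G1 X150.41 Y100.49
G1 X108.21 Y100.49
G1 X108.21 Y111.59
M5
G0 X202.91 Y79.33
M4 S584
G1 X198.43 Y90.14 F1509
G1 X187.62 Y94.62
G1 X176.81 Y90.14
G1 X172.33 Y79.33
G1 X176.81 Y68.52
G1 X187.62 Y64.04
G1 X198.43 Y68.52
G1 X202.91 Y79.33
M5
G0 X32.28 Y73.56
M4 S584
G1 X75.53 Y124.18 F1509
G1 X97.75 Y61.41
G1 X32.28 Y73.56
M5
G0 X96.59 Y111.27
M4 S584
G1 X129.87 Y111.27 F1509
G1 X129.87 Y84.87
G1 X96.59 Y84.87
G1 X96.59 Y111.27
M5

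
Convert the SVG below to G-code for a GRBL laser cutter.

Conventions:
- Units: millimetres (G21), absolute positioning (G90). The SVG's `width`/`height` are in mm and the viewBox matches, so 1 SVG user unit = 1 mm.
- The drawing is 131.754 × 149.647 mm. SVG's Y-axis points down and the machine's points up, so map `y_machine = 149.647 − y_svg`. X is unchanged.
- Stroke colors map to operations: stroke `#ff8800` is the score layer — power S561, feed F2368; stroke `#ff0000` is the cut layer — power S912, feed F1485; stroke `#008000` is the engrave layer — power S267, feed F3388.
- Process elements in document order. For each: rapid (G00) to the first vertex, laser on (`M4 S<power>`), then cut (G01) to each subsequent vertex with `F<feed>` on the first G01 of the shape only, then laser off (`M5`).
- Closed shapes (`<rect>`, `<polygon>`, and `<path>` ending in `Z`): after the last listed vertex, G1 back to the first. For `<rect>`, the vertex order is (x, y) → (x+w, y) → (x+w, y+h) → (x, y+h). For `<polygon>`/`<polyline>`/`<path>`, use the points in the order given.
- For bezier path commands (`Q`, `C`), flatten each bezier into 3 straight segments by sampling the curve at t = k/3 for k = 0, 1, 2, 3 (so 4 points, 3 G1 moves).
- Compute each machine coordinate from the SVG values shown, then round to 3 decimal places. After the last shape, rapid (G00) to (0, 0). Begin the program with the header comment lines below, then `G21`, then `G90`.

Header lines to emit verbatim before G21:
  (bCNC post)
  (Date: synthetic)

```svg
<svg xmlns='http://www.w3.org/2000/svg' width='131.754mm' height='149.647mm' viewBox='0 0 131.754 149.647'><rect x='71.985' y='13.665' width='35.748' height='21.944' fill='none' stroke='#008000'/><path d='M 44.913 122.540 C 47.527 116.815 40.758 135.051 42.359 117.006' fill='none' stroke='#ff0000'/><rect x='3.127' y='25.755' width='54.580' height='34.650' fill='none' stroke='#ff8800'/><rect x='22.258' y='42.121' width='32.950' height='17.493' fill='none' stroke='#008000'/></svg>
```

(bCNC post)
(Date: synthetic)
G21
G90
G00 X71.985 Y135.982
M4 S267
G01 X107.733 Y135.982 F3388
G01 X107.733 Y114.038
G01 X71.985 Y114.038
G01 X71.985 Y135.982
M5
G00 X44.913 Y27.107
M4 S912
G01 X45.057 Y27.076 F1485
G01 X42.890 Y24.458
G01 X42.359 Y32.641
M5
G00 X3.127 Y123.892
M4 S561
G01 X57.707 Y123.892 F2368
G01 X57.707 Y89.242
G01 X3.127 Y89.242
G01 X3.127 Y123.892
M5
G00 X22.258 Y107.526
M4 S267
G01 X55.208 Y107.526 F3388
G01 X55.208 Y90.033
G01 X22.258 Y90.033
G01 X22.258 Y107.526
M5
G00 X0.000 Y0.000

1 u = 1 mm; y_m = 149.647 − y.

[1] `<rect>` rectangle, #008000→engrave S267 F3388: (71.985,135.982) → (107.733,135.982) → (107.733,114.038) → (71.985,114.038) → (71.985,135.982) (closed)

[2] `<path>` cubic bezier, #ff0000→cut S912 F1485: (44.913,27.107) → (45.057,27.076) → (42.890,24.458) → (42.359,32.641)

[3] `<rect>` rectangle, #ff8800→score S561 F2368: (3.127,123.892) → (57.707,123.892) → (57.707,89.242) → (3.127,89.242) → (3.127,123.892) (closed)

[4] `<rect>` rectangle, #008000→engrave S267 F3388: (22.258,107.526) → (55.208,107.526) → (55.208,90.033) → (22.258,90.033) → (22.258,107.526) (closed)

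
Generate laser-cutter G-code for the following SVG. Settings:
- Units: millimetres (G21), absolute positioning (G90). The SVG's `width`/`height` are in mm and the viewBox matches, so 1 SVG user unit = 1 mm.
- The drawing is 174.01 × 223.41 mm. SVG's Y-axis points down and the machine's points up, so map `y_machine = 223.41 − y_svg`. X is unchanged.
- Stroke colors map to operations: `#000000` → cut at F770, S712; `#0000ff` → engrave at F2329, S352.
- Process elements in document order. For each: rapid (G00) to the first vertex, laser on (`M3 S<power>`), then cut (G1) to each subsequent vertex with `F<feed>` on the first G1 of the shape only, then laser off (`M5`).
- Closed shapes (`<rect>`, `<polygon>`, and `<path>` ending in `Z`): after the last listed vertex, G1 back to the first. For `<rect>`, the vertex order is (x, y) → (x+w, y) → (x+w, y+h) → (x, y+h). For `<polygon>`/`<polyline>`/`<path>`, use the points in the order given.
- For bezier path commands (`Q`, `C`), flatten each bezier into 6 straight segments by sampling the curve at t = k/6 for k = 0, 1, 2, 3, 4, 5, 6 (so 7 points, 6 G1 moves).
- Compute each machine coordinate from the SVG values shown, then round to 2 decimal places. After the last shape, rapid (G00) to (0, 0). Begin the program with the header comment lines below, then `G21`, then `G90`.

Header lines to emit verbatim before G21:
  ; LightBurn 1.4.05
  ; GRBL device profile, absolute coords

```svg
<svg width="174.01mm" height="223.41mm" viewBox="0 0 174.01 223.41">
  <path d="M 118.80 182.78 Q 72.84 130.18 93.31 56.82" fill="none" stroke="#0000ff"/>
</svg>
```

Since the viewBox matches the mm dimensions, user units are millimetres directly. The only transform is the Y-flip y_m = 223.41 − y_svg.

Shape 1 is a quadratic bezier drawn with `<path>`. Its stroke #0000ff means engrave at S352, F2329. After flipping Y the toolpath is (118.80,40.63) → (105.33,58.74) → (95.54,78.00) → (89.45,98.42) → (87.04,119.99) → (88.33,142.71) → (93.31,166.59).

; LightBurn 1.4.05
; GRBL device profile, absolute coords
G21
G90
G00 X118.80 Y40.63
M3 S352
G1 X105.33 Y58.74 F2329
G1 X95.54 Y78.00
G1 X89.45 Y98.42
G1 X87.04 Y119.99
G1 X88.33 Y142.71
G1 X93.31 Y166.59
M5
G00 X0.00 Y0.00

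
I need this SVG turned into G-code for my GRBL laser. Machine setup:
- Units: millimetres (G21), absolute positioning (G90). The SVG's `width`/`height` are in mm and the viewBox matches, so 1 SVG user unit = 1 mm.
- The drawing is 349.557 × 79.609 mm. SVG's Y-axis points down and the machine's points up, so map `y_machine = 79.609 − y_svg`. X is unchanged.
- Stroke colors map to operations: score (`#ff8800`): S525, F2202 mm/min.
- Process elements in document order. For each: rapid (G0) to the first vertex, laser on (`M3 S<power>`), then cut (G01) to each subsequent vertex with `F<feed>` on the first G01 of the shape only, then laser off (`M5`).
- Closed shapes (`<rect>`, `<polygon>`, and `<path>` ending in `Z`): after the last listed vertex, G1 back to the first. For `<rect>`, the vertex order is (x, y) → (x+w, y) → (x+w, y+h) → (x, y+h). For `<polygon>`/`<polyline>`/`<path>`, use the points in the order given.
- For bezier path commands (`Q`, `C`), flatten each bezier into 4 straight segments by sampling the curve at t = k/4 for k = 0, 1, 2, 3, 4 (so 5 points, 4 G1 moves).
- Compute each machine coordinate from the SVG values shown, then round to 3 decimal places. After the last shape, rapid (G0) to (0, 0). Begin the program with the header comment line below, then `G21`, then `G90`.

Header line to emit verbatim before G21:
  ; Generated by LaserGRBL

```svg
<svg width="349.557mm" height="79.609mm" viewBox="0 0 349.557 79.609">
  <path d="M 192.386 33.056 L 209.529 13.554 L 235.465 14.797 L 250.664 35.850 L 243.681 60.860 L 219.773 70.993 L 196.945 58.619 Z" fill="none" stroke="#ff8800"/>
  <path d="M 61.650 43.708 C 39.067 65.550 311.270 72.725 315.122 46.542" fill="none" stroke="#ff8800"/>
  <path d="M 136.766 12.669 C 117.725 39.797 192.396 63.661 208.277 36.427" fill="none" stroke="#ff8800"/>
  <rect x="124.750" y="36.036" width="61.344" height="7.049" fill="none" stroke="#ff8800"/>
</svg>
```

1 u = 1 mm; y_m = 79.609 − y.

[1] `<path>` regular polygon, #ff8800→score S525 F2202: (192.386,46.553) → (209.529,66.055) → (235.465,64.812) → (250.664,43.759) → (243.681,18.749) → (219.773,8.616) → (196.945,20.990) → (192.386,46.553) (closed)

[2] `<path>` cubic bezier, #ff8800→score S525 F2202: (61.650,35.901) → (91.186,22.562) → (178.473,16.475) → (270.716,19.392) → (315.122,33.067)

[3] `<path>` cubic bezier, #ff8800→score S525 F2202: (136.766,66.940) → (137.673,47.953) → (159.426,34.675) → (187.726,31.590) → (208.277,43.182)

[4] `<rect>` rectangle, #ff8800→score S525 F2202: (124.750,43.573) → (186.094,43.573) → (186.094,36.524) → (124.750,36.524) → (124.750,43.573) (closed)

; Generated by LaserGRBL
G21
G90
G0 X192.386 Y46.553
M3 S525
G01 X209.529 Y66.055 F2202
G01 X235.465 Y64.812
G01 X250.664 Y43.759
G01 X243.681 Y18.749
G01 X219.773 Y8.616
G01 X196.945 Y20.990
G01 X192.386 Y46.553
M5
G0 X61.650 Y35.901
M3 S525
G01 X91.186 Y22.562 F2202
G01 X178.473 Y16.475
G01 X270.716 Y19.392
G01 X315.122 Y33.067
M5
G0 X136.766 Y66.940
M3 S525
G01 X137.673 Y47.953 F2202
G01 X159.426 Y34.675
G01 X187.726 Y31.590
G01 X208.277 Y43.182
M5
G0 X124.750 Y43.573
M3 S525
G01 X186.094 Y43.573 F2202
G01 X186.094 Y36.524
G01 X124.750 Y36.524
G01 X124.750 Y43.573
M5
G0 X0.000 Y0.000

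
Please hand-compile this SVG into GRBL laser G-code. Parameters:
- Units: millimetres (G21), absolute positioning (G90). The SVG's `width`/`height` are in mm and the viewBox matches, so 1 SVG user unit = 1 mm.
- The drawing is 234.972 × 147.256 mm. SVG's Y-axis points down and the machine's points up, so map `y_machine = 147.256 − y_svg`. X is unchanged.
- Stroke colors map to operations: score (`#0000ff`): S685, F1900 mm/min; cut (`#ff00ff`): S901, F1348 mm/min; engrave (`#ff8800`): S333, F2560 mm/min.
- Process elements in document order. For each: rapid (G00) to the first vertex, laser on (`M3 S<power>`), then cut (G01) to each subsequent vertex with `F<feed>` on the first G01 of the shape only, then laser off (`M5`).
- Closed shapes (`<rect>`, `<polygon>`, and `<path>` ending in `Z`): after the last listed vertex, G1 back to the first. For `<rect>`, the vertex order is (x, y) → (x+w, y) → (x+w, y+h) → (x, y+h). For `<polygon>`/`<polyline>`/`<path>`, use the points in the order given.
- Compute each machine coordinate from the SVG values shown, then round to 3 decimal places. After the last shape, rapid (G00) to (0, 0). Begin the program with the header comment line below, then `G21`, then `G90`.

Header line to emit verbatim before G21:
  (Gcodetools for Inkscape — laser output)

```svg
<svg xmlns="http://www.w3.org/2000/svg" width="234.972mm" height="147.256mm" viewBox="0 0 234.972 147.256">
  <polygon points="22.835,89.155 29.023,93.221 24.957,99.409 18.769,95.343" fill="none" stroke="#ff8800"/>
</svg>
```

(Gcodetools for Inkscape — laser output)
G21
G90
G00 X22.835 Y58.101
M3 S333
G01 X29.023 Y54.035 F2560
G01 X24.957 Y47.847
G01 X18.769 Y51.913
G01 X22.835 Y58.101
M5
G00 X0.000 Y0.000

Since the viewBox matches the mm dimensions, user units are millimetres directly. The only transform is the Y-flip y_m = 147.256 − y_svg.

Shape 1 is a regular polygon drawn with `<polygon>`. Its stroke #ff8800 means engrave at S333, F2560. After flipping Y the toolpath is (22.835,58.101) → (29.023,54.035) → (24.957,47.847) → (18.769,51.913) → (22.835,58.101), returning to the start.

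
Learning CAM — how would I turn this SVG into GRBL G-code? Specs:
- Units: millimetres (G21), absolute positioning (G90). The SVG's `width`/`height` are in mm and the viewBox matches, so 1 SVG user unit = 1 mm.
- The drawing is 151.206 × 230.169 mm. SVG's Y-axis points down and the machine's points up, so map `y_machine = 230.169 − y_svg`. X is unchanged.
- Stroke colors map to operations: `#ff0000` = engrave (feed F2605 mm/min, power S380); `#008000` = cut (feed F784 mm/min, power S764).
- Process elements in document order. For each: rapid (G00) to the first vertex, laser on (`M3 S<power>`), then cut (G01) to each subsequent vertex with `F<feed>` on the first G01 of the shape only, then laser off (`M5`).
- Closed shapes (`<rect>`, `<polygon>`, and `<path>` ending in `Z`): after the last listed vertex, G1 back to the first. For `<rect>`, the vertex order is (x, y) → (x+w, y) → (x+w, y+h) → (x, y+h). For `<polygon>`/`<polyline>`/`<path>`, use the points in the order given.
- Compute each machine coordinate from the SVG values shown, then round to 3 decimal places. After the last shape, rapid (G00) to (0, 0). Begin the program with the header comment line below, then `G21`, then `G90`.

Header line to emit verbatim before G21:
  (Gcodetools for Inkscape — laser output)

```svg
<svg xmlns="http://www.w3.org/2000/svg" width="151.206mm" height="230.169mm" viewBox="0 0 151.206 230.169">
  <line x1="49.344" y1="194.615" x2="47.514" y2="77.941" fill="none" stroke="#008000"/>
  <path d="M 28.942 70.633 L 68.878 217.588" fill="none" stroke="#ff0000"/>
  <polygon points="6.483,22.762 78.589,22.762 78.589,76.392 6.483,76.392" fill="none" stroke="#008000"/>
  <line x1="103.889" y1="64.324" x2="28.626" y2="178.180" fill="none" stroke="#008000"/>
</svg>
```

(Gcodetools for Inkscape — laser output)
G21
G90
G00 X49.344 Y35.554
M3 S764
G01 X47.514 Y152.228 F784
M5
G00 X28.942 Y159.536
M3 S380
G01 X68.878 Y12.581 F2605
M5
G00 X6.483 Y207.407
M3 S764
G01 X78.589 Y207.407 F784
G01 X78.589 Y153.777
G01 X6.483 Y153.777
G01 X6.483 Y207.407
M5
G00 X103.889 Y165.845
M3 S764
G01 X28.626 Y51.989 F784
M5
G00 X0.000 Y0.000

1 u = 1 mm; y_m = 230.169 − y.

[1] `<line>` line segment, #008000→cut S764 F784: (49.344,35.554) → (47.514,152.228)

[2] `<path>` line segment, #ff0000→engrave S380 F2605: (28.942,159.536) → (68.878,12.581)

[3] `<polygon>` rectangle, #008000→cut S764 F784: (6.483,207.407) → (78.589,207.407) → (78.589,153.777) → (6.483,153.777) → (6.483,207.407) (closed)

[4] `<line>` line segment, #008000→cut S764 F784: (103.889,165.845) → (28.626,51.989)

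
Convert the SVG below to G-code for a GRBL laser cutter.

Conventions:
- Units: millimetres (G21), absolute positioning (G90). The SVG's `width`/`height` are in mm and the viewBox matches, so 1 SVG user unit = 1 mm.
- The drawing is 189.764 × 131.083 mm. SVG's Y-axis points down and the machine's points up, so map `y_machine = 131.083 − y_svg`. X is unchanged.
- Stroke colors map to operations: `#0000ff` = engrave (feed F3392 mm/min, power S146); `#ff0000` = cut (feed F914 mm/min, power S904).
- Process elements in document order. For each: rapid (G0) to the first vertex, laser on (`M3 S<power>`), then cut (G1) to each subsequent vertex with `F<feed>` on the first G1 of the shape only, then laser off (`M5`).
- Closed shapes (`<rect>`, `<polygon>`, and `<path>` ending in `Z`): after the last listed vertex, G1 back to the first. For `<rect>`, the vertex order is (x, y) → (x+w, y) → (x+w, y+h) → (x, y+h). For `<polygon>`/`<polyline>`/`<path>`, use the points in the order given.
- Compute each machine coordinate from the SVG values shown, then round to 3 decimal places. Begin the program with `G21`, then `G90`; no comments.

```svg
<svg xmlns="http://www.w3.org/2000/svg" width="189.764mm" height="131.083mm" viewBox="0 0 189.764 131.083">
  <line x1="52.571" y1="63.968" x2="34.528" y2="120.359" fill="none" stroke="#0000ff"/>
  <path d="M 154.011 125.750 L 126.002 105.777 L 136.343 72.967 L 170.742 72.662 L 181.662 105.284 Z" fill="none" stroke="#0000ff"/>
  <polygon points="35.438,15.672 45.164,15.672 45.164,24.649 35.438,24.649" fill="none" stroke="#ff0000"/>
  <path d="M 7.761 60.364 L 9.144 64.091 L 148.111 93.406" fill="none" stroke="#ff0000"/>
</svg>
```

G21
G90
G0 X52.571 Y67.115
M3 S146
G1 X34.528 Y10.724 F3392
M5
G0 X154.011 Y5.333
M3 S146
G1 X126.002 Y25.306 F3392
G1 X136.343 Y58.116
G1 X170.742 Y58.421
G1 X181.662 Y25.799
G1 X154.011 Y5.333
M5
G0 X35.438 Y115.411
M3 S904
G1 X45.164 Y115.411 F914
G1 X45.164 Y106.434
G1 X35.438 Y106.434
G1 X35.438 Y115.411
M5
G0 X7.761 Y70.719
M3 S904
G1 X9.144 Y66.992 F914
G1 X148.111 Y37.677
M5

Since the viewBox matches the mm dimensions, user units are millimetres directly. The only transform is the Y-flip y_m = 131.083 − y_svg.

Shape 1 is a line segment drawn with `<line>`. Its stroke #0000ff means engrave at S146, F3392. After flipping Y the toolpath is (52.571,67.115) → (34.528,10.724).

Shape 2 is a regular polygon drawn with `<path>`. Its stroke #0000ff means engrave at S146, F3392. After flipping Y the toolpath is (154.011,5.333) → (126.002,25.306) → (136.343,58.116) → (170.742,58.421) → (181.662,25.799) → (154.011,5.333), returning to the start.

Shape 3 is a rectangle drawn with `<polygon>`. Its stroke #ff0000 means cut at S904, F914. After flipping Y the toolpath is (35.438,115.411) → (45.164,115.411) → (45.164,106.434) → (35.438,106.434) → (35.438,115.411), returning to the start.

Shape 4 is a open polyline drawn with `<path>`. Its stroke #ff0000 means cut at S904, F914. After flipping Y the toolpath is (7.761,70.719) → (9.144,66.992) → (148.111,37.677).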